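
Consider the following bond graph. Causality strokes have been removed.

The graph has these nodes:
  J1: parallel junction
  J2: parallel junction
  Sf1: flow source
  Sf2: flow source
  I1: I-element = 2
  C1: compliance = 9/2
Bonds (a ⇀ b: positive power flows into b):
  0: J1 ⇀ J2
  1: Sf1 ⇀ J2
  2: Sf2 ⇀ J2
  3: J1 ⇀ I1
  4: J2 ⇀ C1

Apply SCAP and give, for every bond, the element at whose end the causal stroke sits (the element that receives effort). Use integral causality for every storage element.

β0 stroke at J1
β1 stroke at Sf1
β2 stroke at Sf2
β3 stroke at I1
β4 stroke at J2

#1 →Sf1  (Sf1 (Sf) sets flow on bond)
#2 →Sf2  (source Sf2 imposes f)
#3 →I1  (prefer integral on I1)
#0 →J1  (closing 0-jn rule on J1)
#4 →J2  (closing 0-jn rule on J2)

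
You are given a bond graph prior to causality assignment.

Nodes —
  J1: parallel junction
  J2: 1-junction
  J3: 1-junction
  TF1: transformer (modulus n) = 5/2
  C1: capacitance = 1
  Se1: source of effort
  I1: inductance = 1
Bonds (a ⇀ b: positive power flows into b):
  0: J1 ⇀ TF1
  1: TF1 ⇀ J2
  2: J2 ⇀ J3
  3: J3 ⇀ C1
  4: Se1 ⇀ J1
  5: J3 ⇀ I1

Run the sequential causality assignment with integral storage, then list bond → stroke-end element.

b0 stroke→TF1
b1 stroke→J2
b2 stroke→J3
b3 stroke→J3
b4 stroke→J1
b5 stroke→I1

#4 |J1  (Se1 (Se) sets effort on bond)
#0 |TF1  (J1 effort already set via bond 4)
#1 |J2  (TF TF1: opposite of bond 0)
#2 |J3  (only one flow-in slot at J2)
#3 |J3  (C1 integral (e out))
#5 |I1  (J3 needs exactly one f-in)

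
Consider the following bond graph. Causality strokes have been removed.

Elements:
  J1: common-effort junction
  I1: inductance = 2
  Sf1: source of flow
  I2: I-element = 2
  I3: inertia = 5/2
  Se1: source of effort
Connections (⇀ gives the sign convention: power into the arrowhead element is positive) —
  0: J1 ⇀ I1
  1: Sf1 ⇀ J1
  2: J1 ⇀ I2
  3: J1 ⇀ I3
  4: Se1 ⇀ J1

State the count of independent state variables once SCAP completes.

β1 stroke at Sf1  (Sf1: flow source, stroke at near end)
β4 stroke at J1  (Se1 (Se) sets effort on bond)
β0 stroke at I1  (0-jn J1 has e-setter on 4)
β2 stroke at I2  (J1 effort already set via bond 4)
β3 stroke at I3  (common-e at J1 fixed by 4)

3  (I1, I2, I3 all integral)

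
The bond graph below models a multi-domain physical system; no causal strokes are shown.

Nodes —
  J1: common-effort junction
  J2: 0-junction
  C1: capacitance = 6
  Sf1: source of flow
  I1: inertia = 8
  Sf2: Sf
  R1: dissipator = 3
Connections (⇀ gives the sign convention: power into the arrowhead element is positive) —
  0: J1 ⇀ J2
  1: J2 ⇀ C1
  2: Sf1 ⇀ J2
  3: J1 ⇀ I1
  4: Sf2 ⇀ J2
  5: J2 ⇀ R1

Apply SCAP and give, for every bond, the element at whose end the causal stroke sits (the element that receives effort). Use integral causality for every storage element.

β0 stroke→J1
β1 stroke→J2
β2 stroke→Sf1
β3 stroke→I1
β4 stroke→Sf2
β5 stroke→R1

β2 stroke at Sf1  (source Sf1 imposes f)
β4 stroke at Sf2  (Sf2: flow source, stroke at near end)
β1 stroke at J2  (C1: C, integral causality)
β0 stroke at J1  (J2: bond 1 brought effort, rest push out)
β5 stroke at R1  (common-e at J2 fixed by 1)
β3 stroke at I1  (common-e at J1 fixed by 0)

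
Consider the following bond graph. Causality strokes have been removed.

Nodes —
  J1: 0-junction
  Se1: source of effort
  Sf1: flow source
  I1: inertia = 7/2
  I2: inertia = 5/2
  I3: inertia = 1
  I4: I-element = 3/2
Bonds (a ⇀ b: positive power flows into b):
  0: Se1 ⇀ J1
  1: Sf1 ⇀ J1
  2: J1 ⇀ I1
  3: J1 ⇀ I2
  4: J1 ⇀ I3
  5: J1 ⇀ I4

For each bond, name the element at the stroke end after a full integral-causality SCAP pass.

#0 |J1  (Se1 (Se) sets effort on bond)
#1 |Sf1  (Sf1 (Sf) sets flow on bond)
#2 |I1  (J1 effort already set via bond 0)
#3 |I2  (common-e at J1 fixed by 0)
#4 |I3  (J1 effort already set via bond 0)
#5 |I4  (J1: bond 0 brought effort, rest push out)

β0 stroke→J1
β1 stroke→Sf1
β2 stroke→I1
β3 stroke→I2
β4 stroke→I3
β5 stroke→I4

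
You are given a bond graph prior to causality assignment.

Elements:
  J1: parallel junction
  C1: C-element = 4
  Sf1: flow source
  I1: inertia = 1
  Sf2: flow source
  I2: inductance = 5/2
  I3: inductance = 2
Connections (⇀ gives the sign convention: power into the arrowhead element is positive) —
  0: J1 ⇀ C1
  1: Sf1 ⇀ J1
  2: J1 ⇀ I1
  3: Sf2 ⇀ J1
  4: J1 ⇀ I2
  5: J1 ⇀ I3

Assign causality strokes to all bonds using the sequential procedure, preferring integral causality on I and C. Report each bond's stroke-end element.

#0 stroke→J1
#1 stroke→Sf1
#2 stroke→I1
#3 stroke→Sf2
#4 stroke→I2
#5 stroke→I3

#1 stroke at Sf1  (Sf1 fixes flow; stroke at Sf1)
#3 stroke at Sf2  (Sf2 (Sf) sets flow on bond)
#0 stroke at J1  (prefer integral on C1)
#2 stroke at I1  (0-jn J1 has e-setter on 0)
#4 stroke at I2  (J1 effort already set via bond 0)
#5 stroke at I3  (common-e at J1 fixed by 0)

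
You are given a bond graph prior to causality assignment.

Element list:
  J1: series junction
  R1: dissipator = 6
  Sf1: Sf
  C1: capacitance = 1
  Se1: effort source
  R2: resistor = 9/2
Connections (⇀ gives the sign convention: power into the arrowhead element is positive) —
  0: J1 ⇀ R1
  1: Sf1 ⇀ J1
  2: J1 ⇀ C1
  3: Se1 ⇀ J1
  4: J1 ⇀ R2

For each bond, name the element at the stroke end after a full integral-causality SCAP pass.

#1 stroke→Sf1  (Sf1 (Sf) sets flow on bond)
#3 stroke→J1  (Se1 (Se) sets effort on bond)
#0 stroke→J1  (J1: bond 1 brought flow, rest push out)
#2 stroke→J1  (J1: bond 1 brought flow, rest push out)
#4 stroke→J1  (J1 flow already set via bond 1)

bond 0 stroke at J1
bond 1 stroke at Sf1
bond 2 stroke at J1
bond 3 stroke at J1
bond 4 stroke at J1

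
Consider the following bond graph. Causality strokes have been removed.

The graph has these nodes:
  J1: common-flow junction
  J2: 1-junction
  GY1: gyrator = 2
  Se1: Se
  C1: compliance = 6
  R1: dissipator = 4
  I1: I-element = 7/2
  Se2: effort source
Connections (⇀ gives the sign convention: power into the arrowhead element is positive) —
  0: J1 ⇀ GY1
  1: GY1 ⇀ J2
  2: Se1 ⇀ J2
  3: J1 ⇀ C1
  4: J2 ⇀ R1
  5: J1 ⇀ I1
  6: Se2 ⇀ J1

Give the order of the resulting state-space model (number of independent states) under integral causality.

bond 2 →J2  (source Se1 imposes e)
bond 6 →J1  (Se2: effort source, stroke at far end)
bond 3 →J1  (prefer integral on C1)
bond 5 →I1  (I1: I, integral causality)
bond 0 →J1  (J1 flow already set via bond 5)
bond 1 →J2  (GY GY1: same side as bond 0)
bond 4 →R1  (closing 1-jn rule on J2)

2  (C1, I1 all integral)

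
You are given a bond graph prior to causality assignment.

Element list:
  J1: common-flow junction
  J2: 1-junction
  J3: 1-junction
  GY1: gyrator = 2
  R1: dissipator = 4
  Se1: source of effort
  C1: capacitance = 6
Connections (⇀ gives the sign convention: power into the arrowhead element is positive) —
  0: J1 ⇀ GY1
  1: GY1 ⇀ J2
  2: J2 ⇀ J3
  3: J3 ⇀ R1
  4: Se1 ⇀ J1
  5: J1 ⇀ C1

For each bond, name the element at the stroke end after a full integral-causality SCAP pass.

b0 stroke at GY1
b1 stroke at GY1
b2 stroke at J2
b3 stroke at J3
b4 stroke at J1
b5 stroke at J1

b4 stroke at J1  (Se1 fixes effort; stroke away)
b5 stroke at J1  (C1 integral (e out))
b0 stroke at GY1  (J1 needs exactly one f-in)
b1 stroke at GY1  (GY GY1: same side as bond 0)
b2 stroke at J2  (J2: bond 1 brought flow, rest push out)
b3 stroke at J3  (1-jn J3 has f-setter on 2)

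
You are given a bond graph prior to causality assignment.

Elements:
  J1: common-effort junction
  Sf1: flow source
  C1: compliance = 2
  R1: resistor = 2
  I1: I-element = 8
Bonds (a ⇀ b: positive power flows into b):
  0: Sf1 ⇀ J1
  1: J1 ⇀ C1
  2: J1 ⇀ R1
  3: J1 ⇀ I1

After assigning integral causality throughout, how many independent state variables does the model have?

2  (C1, I1 all integral)

bond 0 |Sf1  (source Sf1 imposes f)
bond 1 |J1  (C1 integral (e out))
bond 2 |R1  (0-jn J1 has e-setter on 1)
bond 3 |I1  (0-jn J1 has e-setter on 1)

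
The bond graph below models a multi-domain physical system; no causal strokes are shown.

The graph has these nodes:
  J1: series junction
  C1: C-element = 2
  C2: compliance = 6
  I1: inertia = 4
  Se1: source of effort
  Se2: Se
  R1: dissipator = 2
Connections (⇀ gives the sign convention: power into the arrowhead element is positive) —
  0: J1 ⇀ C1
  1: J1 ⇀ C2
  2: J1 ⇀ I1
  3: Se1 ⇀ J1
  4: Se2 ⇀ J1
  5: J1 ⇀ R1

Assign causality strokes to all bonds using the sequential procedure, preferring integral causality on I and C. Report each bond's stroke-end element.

β3 →J1  (Se1 (Se) sets effort on bond)
β4 →J1  (Se2: effort source, stroke at far end)
β0 →J1  (C1: C, integral causality)
β1 →J1  (C2 integral (e out))
β2 →I1  (I1 outputs flow p/I1)
β5 →J1  (J1: bond 2 brought flow, rest push out)

#0 stroke→J1
#1 stroke→J1
#2 stroke→I1
#3 stroke→J1
#4 stroke→J1
#5 stroke→J1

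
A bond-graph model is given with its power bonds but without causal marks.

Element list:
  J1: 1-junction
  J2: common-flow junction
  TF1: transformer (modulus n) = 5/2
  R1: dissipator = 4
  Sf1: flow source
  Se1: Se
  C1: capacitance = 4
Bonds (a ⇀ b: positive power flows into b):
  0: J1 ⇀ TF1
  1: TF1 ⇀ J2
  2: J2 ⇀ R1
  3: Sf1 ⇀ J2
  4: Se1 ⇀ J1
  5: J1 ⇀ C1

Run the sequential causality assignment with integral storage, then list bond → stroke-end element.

β3 |Sf1  (Sf1 (Sf) sets flow on bond)
β4 |J1  (Se1 (Se) sets effort on bond)
β1 |J2  (1-jn J2 has f-setter on 3)
β2 |J2  (J2: bond 3 brought flow, rest push out)
β0 |TF1  (TF1 one-in-one-out from 1)
β5 |J1  (common-f at J1 fixed by 0)

b0 stroke→TF1
b1 stroke→J2
b2 stroke→J2
b3 stroke→Sf1
b4 stroke→J1
b5 stroke→J1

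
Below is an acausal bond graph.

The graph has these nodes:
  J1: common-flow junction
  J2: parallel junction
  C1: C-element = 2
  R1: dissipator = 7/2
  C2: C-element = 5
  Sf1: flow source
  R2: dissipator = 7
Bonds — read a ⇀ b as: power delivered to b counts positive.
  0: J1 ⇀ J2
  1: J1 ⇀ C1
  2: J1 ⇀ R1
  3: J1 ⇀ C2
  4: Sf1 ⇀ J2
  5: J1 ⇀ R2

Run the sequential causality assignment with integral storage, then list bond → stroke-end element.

bond 4 |Sf1  (source Sf1 imposes f)
bond 0 |J2  (J2: last free bond brings effort in)
bond 1 |J1  (common-f at J1 fixed by 0)
bond 2 |J1  (J1: bond 0 brought flow, rest push out)
bond 3 |J1  (common-f at J1 fixed by 0)
bond 5 |J1  (J1: bond 0 brought flow, rest push out)

b0 |J2
b1 |J1
b2 |J1
b3 |J1
b4 |Sf1
b5 |J1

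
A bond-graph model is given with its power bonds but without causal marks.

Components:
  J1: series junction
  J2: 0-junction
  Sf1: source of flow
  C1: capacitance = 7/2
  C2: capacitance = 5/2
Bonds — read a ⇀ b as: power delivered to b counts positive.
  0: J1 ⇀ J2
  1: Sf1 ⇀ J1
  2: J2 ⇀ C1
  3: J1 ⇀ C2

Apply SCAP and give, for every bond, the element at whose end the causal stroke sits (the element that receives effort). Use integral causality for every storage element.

bond 1 stroke at Sf1  (source Sf1 imposes f)
bond 0 stroke at J1  (common-f at J1 fixed by 1)
bond 3 stroke at J1  (common-f at J1 fixed by 1)
bond 2 stroke at J2  (J2: last free bond brings effort in)

bond 0 stroke→J1
bond 1 stroke→Sf1
bond 2 stroke→J2
bond 3 stroke→J1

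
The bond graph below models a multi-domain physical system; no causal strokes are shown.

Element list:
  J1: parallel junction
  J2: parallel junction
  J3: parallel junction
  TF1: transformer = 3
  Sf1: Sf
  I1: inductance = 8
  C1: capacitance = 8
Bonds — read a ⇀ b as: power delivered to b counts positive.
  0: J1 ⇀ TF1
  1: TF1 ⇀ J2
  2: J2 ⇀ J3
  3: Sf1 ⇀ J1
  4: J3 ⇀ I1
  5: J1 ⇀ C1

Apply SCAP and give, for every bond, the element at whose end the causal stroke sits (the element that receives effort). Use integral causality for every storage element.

β0 stroke at TF1
β1 stroke at J2
β2 stroke at J3
β3 stroke at Sf1
β4 stroke at I1
β5 stroke at J1

#3 |Sf1  (Sf1 (Sf) sets flow on bond)
#4 |I1  (I1 integral (f out))
#2 |J3  (J3: last free bond brings effort in)
#1 |J2  (J2: last free bond brings effort in)
#0 |TF1  (TF1 one-in-one-out from 1)
#5 |J1  (J1: last free bond brings effort in)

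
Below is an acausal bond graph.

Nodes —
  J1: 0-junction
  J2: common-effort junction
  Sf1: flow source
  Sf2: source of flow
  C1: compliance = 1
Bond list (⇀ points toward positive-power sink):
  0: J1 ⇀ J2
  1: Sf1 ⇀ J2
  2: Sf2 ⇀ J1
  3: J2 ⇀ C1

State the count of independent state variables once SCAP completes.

β1 stroke at Sf1  (source Sf1 imposes f)
β2 stroke at Sf2  (source Sf2 imposes f)
β0 stroke at J1  (J1 needs exactly one e-in)
β3 stroke at J2  (J2: last free bond brings effort in)

1  (C1 all integral)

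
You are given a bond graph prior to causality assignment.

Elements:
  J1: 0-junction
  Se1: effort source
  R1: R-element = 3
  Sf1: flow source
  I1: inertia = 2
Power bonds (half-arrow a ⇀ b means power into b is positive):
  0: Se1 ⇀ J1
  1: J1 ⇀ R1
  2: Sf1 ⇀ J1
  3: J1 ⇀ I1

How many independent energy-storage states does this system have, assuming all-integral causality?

1  (I1 all integral)

bond 0 |J1  (Se1: effort source, stroke at far end)
bond 2 |Sf1  (Sf1 (Sf) sets flow on bond)
bond 1 |R1  (J1: bond 0 brought effort, rest push out)
bond 3 |I1  (0-jn J1 has e-setter on 0)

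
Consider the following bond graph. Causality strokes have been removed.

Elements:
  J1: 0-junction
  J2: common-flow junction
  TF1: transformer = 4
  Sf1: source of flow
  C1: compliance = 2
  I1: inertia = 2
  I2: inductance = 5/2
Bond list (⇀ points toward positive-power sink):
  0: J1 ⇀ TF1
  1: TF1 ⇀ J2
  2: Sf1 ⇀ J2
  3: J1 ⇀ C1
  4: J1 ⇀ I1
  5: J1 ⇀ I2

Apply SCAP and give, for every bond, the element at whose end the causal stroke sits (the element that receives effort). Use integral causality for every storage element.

bond 0 →TF1
bond 1 →J2
bond 2 →Sf1
bond 3 →J1
bond 4 →I1
bond 5 →I2

#2 |Sf1  (Sf1: flow source, stroke at near end)
#1 |J2  (J2 flow already set via bond 2)
#0 |TF1  (TF TF1: opposite of bond 1)
#3 |J1  (C1: C, integral causality)
#4 |I1  (common-e at J1 fixed by 3)
#5 |I2  (J1 effort already set via bond 3)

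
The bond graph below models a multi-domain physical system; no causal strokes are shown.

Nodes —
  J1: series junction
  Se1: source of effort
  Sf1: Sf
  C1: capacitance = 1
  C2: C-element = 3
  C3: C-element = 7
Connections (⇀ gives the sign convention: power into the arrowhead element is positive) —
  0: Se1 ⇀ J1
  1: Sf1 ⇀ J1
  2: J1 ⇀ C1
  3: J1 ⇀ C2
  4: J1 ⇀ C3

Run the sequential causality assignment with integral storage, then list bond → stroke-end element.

b0 |J1
b1 |Sf1
b2 |J1
b3 |J1
b4 |J1

#0 stroke at J1  (Se1 fixes effort; stroke away)
#1 stroke at Sf1  (Sf1 fixes flow; stroke at Sf1)
#2 stroke at J1  (common-f at J1 fixed by 1)
#3 stroke at J1  (1-jn J1 has f-setter on 1)
#4 stroke at J1  (common-f at J1 fixed by 1)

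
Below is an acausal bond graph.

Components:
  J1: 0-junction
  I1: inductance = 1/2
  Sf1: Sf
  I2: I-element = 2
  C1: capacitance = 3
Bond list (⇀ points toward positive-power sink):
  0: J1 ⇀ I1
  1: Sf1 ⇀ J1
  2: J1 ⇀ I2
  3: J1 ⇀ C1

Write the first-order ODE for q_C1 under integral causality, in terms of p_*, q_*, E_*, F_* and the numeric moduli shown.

b1 →Sf1  (Sf1 (Sf) sets flow on bond)
b0 →I1  (I1 outputs flow p/I1)
b2 →I2  (prefer integral on I2)
b3 →J1  (only one effort-in slot at J1)

dq_C1/dt = F_Sf1 - 2*p_I1 - p_I2/2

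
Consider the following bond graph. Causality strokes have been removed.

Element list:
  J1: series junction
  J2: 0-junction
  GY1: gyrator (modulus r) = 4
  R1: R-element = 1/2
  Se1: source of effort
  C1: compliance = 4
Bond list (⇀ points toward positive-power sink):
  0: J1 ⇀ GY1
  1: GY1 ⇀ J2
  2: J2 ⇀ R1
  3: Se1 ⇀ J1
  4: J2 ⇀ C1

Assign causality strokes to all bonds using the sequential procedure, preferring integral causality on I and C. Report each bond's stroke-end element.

b0 stroke→GY1
b1 stroke→GY1
b2 stroke→R1
b3 stroke→J1
b4 stroke→J2

#3 |J1  (source Se1 imposes e)
#0 |GY1  (only one flow-in slot at J1)
#1 |GY1  (GY1: gyrator matches bond 0)
#4 |J2  (C1 outputs effort q/C1)
#2 |R1  (J2 effort already set via bond 4)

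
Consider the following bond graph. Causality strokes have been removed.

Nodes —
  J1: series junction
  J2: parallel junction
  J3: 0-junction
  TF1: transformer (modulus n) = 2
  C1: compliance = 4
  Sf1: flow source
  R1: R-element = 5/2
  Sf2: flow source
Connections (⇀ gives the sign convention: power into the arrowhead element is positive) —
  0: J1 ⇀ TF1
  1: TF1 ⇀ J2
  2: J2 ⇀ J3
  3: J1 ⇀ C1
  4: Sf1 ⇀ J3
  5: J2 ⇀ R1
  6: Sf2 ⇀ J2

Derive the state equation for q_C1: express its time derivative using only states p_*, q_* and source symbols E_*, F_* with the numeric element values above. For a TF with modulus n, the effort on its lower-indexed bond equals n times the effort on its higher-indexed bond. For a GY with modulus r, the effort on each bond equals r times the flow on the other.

dq_C1/dt = -F_Sf1/2 - F_Sf2/2 - q_C1/40

#4 →Sf1  (Sf1 fixes flow; stroke at Sf1)
#6 →Sf2  (source Sf2 imposes f)
#2 →J3  (J3 needs exactly one e-in)
#3 →J1  (C1 outputs effort q/C1)
#0 →TF1  (only one flow-in slot at J1)
#1 →J2  (TF1 one-in-one-out from 0)
#5 →R1  (J2: bond 1 brought effort, rest push out)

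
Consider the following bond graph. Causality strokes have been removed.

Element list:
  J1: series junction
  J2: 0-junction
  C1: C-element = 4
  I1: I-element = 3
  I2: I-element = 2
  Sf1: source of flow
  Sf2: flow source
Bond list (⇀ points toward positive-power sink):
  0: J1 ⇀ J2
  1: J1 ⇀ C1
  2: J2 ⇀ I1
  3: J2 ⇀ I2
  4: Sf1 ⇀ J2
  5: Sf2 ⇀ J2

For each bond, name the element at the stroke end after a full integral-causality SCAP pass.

#4 stroke→Sf1  (source Sf1 imposes f)
#5 stroke→Sf2  (Sf2 (Sf) sets flow on bond)
#1 stroke→J1  (prefer integral on C1)
#0 stroke→J2  (closing 1-jn rule on J1)
#2 stroke→I1  (0-jn J2 has e-setter on 0)
#3 stroke→I2  (J2: bond 0 brought effort, rest push out)

bond 0 →J2
bond 1 →J1
bond 2 →I1
bond 3 →I2
bond 4 →Sf1
bond 5 →Sf2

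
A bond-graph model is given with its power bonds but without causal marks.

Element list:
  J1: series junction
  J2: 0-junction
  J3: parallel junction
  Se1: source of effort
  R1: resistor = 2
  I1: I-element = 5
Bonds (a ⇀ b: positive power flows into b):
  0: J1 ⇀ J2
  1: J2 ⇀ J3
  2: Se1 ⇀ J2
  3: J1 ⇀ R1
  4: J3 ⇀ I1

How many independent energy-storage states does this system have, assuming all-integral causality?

1  (I1 all integral)

bond 2 →J2  (Se1 fixes effort; stroke away)
bond 0 →J1  (0-jn J2 has e-setter on 2)
bond 1 →J3  (J2 effort already set via bond 2)
bond 4 →I1  (common-e at J3 fixed by 1)
bond 3 →R1  (only one flow-in slot at J1)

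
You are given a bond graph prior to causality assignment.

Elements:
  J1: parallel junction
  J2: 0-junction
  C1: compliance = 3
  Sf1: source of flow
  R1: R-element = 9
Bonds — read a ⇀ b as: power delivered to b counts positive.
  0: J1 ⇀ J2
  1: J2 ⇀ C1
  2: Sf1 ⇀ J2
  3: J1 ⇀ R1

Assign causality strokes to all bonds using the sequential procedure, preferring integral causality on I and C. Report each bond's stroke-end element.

#2 |Sf1  (Sf1 (Sf) sets flow on bond)
#1 |J2  (C1: C, integral causality)
#0 |J1  (0-jn J2 has e-setter on 1)
#3 |R1  (common-e at J1 fixed by 0)

bond 0 →J1
bond 1 →J2
bond 2 →Sf1
bond 3 →R1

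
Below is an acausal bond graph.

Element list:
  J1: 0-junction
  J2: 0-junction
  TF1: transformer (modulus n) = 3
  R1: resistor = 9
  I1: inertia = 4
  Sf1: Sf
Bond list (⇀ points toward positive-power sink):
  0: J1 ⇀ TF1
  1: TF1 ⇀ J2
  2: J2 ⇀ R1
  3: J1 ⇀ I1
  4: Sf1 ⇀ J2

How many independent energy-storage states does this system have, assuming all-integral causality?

b4 |Sf1  (Sf1: flow source, stroke at near end)
b3 |I1  (prefer integral on I1)
b0 |J1  (J1 needs exactly one e-in)
b1 |TF1  (through TF1, causality passes straight; one stroke at TF1)
b2 |J2  (J2: last free bond brings effort in)

1  (I1 all integral)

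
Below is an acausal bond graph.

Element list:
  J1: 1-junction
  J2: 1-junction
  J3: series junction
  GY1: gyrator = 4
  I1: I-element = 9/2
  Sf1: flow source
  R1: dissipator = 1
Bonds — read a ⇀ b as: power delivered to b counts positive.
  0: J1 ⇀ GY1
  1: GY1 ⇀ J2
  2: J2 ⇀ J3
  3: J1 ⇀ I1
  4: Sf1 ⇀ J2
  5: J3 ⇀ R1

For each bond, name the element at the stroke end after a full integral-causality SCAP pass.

b0 →J1
b1 →J2
b2 →J2
b3 →I1
b4 →Sf1
b5 →J3

β4 |Sf1  (Sf1 fixes flow; stroke at Sf1)
β1 |J2  (1-jn J2 has f-setter on 4)
β2 |J2  (1-jn J2 has f-setter on 4)
β5 |J3  (J3 flow already set via bond 2)
β0 |J1  (GY1: gyrator matches bond 1)
β3 |I1  (J1: last free bond brings flow in)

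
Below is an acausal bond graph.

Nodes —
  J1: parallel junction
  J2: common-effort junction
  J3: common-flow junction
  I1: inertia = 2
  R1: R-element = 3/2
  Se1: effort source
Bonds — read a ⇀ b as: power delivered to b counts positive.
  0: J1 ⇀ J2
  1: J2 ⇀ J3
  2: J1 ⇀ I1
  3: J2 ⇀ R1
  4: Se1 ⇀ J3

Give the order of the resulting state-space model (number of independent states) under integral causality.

b4 stroke at J3  (Se1: effort source, stroke at far end)
b1 stroke at J2  (closing 1-jn rule on J3)
b0 stroke at J1  (0-jn J2 has e-setter on 1)
b3 stroke at R1  (J2 effort already set via bond 1)
b2 stroke at I1  (0-jn J1 has e-setter on 0)

1  (I1 all integral)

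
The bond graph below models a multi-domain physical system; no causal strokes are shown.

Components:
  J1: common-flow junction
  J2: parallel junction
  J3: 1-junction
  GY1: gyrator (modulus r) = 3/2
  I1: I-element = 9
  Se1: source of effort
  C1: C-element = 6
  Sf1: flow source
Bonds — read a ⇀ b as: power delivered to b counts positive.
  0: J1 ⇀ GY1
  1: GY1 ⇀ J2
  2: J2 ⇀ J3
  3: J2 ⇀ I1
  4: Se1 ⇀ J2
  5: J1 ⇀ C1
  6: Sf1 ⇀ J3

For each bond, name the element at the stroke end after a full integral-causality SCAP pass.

b4 →J2  (Se1 fixes effort; stroke away)
b6 →Sf1  (Sf1 (Sf) sets flow on bond)
b1 →GY1  (0-jn J2 has e-setter on 4)
b2 →J3  (common-e at J2 fixed by 4)
b3 →I1  (J2: bond 4 brought effort, rest push out)
b0 →GY1  (GY1: gyrator matches bond 1)
b5 →J1  (J1: bond 0 brought flow, rest push out)

#0 stroke at GY1
#1 stroke at GY1
#2 stroke at J3
#3 stroke at I1
#4 stroke at J2
#5 stroke at J1
#6 stroke at Sf1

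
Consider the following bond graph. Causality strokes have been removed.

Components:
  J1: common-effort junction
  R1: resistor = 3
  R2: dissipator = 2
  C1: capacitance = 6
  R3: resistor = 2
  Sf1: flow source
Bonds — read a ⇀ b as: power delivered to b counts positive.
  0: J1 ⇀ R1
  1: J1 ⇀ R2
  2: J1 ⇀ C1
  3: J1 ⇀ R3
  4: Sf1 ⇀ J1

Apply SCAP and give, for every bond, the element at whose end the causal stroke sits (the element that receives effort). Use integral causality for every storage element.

#4 →Sf1  (Sf1: flow source, stroke at near end)
#2 →J1  (C1 outputs effort q/C1)
#0 →R1  (J1: bond 2 brought effort, rest push out)
#1 →R2  (0-jn J1 has e-setter on 2)
#3 →R3  (J1 effort already set via bond 2)

bond 0 →R1
bond 1 →R2
bond 2 →J1
bond 3 →R3
bond 4 →Sf1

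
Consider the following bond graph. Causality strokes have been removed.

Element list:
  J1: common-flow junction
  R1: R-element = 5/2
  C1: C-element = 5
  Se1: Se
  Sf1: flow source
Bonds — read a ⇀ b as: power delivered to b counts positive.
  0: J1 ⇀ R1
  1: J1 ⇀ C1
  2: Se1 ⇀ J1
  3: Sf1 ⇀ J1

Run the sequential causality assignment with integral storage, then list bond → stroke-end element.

β2 →J1  (Se1 (Se) sets effort on bond)
β3 →Sf1  (source Sf1 imposes f)
β0 →J1  (common-f at J1 fixed by 3)
β1 →J1  (J1 flow already set via bond 3)

#0 →J1
#1 →J1
#2 →J1
#3 →Sf1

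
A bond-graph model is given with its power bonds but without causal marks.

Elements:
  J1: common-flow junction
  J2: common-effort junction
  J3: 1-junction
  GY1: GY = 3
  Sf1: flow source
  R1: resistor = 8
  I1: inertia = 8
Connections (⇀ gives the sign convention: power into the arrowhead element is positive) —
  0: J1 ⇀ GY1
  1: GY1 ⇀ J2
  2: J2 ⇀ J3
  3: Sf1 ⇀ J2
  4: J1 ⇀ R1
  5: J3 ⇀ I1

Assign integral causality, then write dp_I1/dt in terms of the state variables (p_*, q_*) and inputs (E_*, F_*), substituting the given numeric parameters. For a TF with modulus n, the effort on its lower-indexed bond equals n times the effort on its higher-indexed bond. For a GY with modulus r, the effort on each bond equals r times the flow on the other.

#3 stroke→Sf1  (source Sf1 imposes f)
#5 stroke→I1  (I1 integral (f out))
#2 stroke→J3  (common-f at J3 fixed by 5)
#1 stroke→J2  (closing 0-jn rule on J2)
#0 stroke→J1  (GY1 both-in/both-out from 1)
#4 stroke→R1  (J1: last free bond brings flow in)

dp_I1/dt = 9*F_Sf1/8 - 9*p_I1/64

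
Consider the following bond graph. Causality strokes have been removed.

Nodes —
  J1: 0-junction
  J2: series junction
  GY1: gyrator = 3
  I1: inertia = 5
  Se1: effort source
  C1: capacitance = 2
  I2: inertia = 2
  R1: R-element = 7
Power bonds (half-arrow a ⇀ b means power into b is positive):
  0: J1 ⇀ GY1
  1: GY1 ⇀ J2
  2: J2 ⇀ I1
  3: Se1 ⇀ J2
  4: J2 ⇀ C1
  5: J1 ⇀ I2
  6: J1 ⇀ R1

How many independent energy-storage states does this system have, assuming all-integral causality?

β3 |J2  (Se1 (Se) sets effort on bond)
β2 |I1  (I1 outputs flow p/I1)
β1 |J2  (J2: bond 2 brought flow, rest push out)
β4 |J2  (J2 flow already set via bond 2)
β0 |J1  (GY1: gyrator matches bond 1)
β5 |I2  (0-jn J1 has e-setter on 0)
β6 |R1  (J1 effort already set via bond 0)

3  (C1, I1, I2 all integral)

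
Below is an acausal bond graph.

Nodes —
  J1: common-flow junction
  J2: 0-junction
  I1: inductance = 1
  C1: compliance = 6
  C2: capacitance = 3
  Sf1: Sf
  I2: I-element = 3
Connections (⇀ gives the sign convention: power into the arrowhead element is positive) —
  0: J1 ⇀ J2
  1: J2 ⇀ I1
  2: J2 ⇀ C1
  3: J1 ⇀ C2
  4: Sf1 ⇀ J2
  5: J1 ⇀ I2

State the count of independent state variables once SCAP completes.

4  (C1, C2, I1, I2 all integral)

β4 →Sf1  (Sf1: flow source, stroke at near end)
β1 →I1  (I1 outputs flow p/I1)
β2 →J2  (C1: C, integral causality)
β0 →J1  (0-jn J2 has e-setter on 2)
β3 →J1  (C2: C, integral causality)
β5 →I2  (J1 needs exactly one f-in)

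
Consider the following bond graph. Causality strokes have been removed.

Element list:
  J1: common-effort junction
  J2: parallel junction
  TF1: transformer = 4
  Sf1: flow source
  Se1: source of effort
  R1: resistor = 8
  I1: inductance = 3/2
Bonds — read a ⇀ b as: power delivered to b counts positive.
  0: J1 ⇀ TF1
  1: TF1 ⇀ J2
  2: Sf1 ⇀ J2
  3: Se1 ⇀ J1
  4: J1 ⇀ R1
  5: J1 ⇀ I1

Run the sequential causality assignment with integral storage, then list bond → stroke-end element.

β0 stroke at TF1
β1 stroke at J2
β2 stroke at Sf1
β3 stroke at J1
β4 stroke at R1
β5 stroke at I1

bond 2 stroke→Sf1  (Sf1: flow source, stroke at near end)
bond 3 stroke→J1  (Se1 fixes effort; stroke away)
bond 0 stroke→TF1  (0-jn J1 has e-setter on 3)
bond 4 stroke→R1  (J1 effort already set via bond 3)
bond 5 stroke→I1  (J1 effort already set via bond 3)
bond 1 stroke→J2  (J2 needs exactly one e-in)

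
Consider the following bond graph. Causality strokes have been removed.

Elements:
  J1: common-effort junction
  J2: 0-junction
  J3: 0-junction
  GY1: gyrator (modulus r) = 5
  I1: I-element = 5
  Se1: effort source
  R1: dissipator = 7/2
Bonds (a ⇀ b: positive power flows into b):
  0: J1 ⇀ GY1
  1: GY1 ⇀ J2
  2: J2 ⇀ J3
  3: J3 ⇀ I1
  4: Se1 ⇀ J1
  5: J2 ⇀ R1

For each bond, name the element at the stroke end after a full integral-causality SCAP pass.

bond 4 stroke at J1  (source Se1 imposes e)
bond 0 stroke at GY1  (J1: bond 4 brought effort, rest push out)
bond 1 stroke at GY1  (GY1 both-in/both-out from 0)
bond 3 stroke at I1  (I1 integral (f out))
bond 2 stroke at J3  (closing 0-jn rule on J3)
bond 5 stroke at J2  (J2: last free bond brings effort in)

b0 stroke→GY1
b1 stroke→GY1
b2 stroke→J3
b3 stroke→I1
b4 stroke→J1
b5 stroke→J2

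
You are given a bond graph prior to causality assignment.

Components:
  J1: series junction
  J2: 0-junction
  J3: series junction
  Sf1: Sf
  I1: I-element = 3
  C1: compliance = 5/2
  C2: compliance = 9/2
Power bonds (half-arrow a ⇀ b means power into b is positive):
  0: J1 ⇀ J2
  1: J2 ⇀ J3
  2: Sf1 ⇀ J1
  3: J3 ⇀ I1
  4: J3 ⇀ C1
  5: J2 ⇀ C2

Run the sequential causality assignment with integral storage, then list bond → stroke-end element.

bond 0 stroke→J1
bond 1 stroke→J3
bond 2 stroke→Sf1
bond 3 stroke→I1
bond 4 stroke→J3
bond 5 stroke→J2

bond 2 stroke at Sf1  (Sf1: flow source, stroke at near end)
bond 0 stroke at J1  (J1 flow already set via bond 2)
bond 3 stroke at I1  (prefer integral on I1)
bond 1 stroke at J3  (1-jn J3 has f-setter on 3)
bond 4 stroke at J3  (J3: bond 3 brought flow, rest push out)
bond 5 stroke at J2  (closing 0-jn rule on J2)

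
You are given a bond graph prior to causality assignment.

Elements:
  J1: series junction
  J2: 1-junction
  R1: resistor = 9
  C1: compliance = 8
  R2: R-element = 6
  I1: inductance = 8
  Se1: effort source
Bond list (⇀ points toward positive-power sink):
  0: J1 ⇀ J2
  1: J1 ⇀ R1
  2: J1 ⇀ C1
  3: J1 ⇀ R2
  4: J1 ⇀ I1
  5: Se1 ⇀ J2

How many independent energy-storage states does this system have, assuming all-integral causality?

2  (C1, I1 all integral)

bond 5 stroke→J2  (source Se1 imposes e)
bond 0 stroke→J1  (J2: last free bond brings flow in)
bond 2 stroke→J1  (C1 integral (e out))
bond 4 stroke→I1  (prefer integral on I1)
bond 1 stroke→J1  (J1 flow already set via bond 4)
bond 3 stroke→J1  (J1: bond 4 brought flow, rest push out)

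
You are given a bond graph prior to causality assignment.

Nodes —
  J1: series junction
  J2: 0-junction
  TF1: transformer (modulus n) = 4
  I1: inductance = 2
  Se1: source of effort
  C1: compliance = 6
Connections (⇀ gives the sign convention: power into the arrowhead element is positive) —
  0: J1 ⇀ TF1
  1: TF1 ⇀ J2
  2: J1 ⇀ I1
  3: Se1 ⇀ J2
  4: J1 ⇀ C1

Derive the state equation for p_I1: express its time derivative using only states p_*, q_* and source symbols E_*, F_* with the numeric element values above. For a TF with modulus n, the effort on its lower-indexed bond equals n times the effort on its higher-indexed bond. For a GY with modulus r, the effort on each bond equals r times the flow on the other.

b3 stroke→J2  (Se1: effort source, stroke at far end)
b1 stroke→TF1  (J2 effort already set via bond 3)
b0 stroke→J1  (TF1: transformer flips bond 1)
b2 stroke→I1  (I1 integral (f out))
b4 stroke→J1  (J1: bond 2 brought flow, rest push out)

dp_I1/dt = -4*E_Se1 - q_C1/6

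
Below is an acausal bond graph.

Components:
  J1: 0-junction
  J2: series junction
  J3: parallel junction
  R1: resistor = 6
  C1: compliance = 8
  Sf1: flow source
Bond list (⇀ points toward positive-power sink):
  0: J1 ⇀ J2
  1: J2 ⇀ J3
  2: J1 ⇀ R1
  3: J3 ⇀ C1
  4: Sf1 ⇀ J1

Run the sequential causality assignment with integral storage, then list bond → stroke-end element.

β4 stroke→Sf1  (Sf1: flow source, stroke at near end)
β3 stroke→J3  (C1 integral (e out))
β1 stroke→J2  (common-e at J3 fixed by 3)
β0 stroke→J1  (closing 1-jn rule on J2)
β2 stroke→R1  (J1: bond 0 brought effort, rest push out)

β0 |J1
β1 |J2
β2 |R1
β3 |J3
β4 |Sf1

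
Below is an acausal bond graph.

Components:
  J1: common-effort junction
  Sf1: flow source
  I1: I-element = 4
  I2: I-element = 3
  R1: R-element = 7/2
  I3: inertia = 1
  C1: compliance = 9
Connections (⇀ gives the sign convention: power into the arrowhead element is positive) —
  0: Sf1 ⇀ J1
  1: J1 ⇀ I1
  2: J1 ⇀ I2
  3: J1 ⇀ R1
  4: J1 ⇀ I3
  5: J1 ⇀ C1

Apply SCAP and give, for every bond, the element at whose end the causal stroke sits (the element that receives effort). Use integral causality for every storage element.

b0 →Sf1
b1 →I1
b2 →I2
b3 →R1
b4 →I3
b5 →J1

b0 |Sf1  (source Sf1 imposes f)
b1 |I1  (I1 integral (f out))
b2 |I2  (prefer integral on I2)
b4 |I3  (prefer integral on I3)
b5 |J1  (C1 integral (e out))
b3 |R1  (J1 effort already set via bond 5)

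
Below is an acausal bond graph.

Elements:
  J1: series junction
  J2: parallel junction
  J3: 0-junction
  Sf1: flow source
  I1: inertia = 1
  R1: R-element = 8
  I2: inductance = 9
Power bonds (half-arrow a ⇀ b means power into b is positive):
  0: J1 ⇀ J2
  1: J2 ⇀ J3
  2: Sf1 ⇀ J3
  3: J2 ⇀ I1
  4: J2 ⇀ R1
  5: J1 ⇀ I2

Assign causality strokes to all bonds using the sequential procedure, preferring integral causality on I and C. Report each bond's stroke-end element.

#0 stroke at J1
#1 stroke at J3
#2 stroke at Sf1
#3 stroke at I1
#4 stroke at J2
#5 stroke at I2

#2 stroke→Sf1  (source Sf1 imposes f)
#1 stroke→J3  (closing 0-jn rule on J3)
#3 stroke→I1  (I1 integral (f out))
#5 stroke→I2  (prefer integral on I2)
#0 stroke→J1  (J1 flow already set via bond 5)
#4 stroke→J2  (only one effort-in slot at J2)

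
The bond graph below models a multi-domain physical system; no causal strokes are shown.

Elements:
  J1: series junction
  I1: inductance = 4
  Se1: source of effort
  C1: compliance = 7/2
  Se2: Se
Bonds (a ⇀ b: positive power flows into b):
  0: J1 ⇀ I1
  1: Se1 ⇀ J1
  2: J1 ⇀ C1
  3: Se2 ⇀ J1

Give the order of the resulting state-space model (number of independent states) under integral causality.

β1 stroke→J1  (source Se1 imposes e)
β3 stroke→J1  (Se2 (Se) sets effort on bond)
β0 stroke→I1  (I1 outputs flow p/I1)
β2 stroke→J1  (common-f at J1 fixed by 0)

2  (C1, I1 all integral)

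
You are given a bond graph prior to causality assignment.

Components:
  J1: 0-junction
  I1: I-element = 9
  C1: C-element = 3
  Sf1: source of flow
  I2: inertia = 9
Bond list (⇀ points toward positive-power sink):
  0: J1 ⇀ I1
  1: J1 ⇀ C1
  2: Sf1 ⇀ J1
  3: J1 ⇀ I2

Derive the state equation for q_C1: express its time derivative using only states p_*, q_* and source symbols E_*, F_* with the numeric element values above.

dq_C1/dt = F_Sf1 - p_I1/9 - p_I2/9

#2 →Sf1  (Sf1 (Sf) sets flow on bond)
#0 →I1  (I1 integral (f out))
#1 →J1  (prefer integral on C1)
#3 →I2  (common-e at J1 fixed by 1)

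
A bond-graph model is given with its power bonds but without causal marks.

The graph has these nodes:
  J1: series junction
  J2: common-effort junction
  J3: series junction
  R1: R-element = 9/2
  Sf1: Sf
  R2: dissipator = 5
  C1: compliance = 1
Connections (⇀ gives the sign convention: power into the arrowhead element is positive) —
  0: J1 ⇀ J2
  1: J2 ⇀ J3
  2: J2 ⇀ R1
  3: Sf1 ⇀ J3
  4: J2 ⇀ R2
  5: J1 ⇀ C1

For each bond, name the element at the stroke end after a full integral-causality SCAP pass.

b3 stroke→Sf1  (Sf1 (Sf) sets flow on bond)
b1 stroke→J3  (1-jn J3 has f-setter on 3)
b5 stroke→J1  (C1 outputs effort q/C1)
b0 stroke→J2  (J1: last free bond brings flow in)
b2 stroke→R1  (J2: bond 0 brought effort, rest push out)
b4 stroke→R2  (J2 effort already set via bond 0)

b0 →J2
b1 →J3
b2 →R1
b3 →Sf1
b4 →R2
b5 →J1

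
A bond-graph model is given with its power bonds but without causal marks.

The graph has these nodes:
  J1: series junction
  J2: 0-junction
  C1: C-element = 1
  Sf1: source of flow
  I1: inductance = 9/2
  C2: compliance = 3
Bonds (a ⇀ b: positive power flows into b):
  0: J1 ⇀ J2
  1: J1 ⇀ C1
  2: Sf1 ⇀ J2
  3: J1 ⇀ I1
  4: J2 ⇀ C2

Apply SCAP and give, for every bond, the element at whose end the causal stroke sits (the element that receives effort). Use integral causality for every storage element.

#2 →Sf1  (Sf1 fixes flow; stroke at Sf1)
#1 →J1  (C1 integral (e out))
#3 →I1  (prefer integral on I1)
#0 →J1  (common-f at J1 fixed by 3)
#4 →J2  (J2: last free bond brings effort in)

bond 0 stroke at J1
bond 1 stroke at J1
bond 2 stroke at Sf1
bond 3 stroke at I1
bond 4 stroke at J2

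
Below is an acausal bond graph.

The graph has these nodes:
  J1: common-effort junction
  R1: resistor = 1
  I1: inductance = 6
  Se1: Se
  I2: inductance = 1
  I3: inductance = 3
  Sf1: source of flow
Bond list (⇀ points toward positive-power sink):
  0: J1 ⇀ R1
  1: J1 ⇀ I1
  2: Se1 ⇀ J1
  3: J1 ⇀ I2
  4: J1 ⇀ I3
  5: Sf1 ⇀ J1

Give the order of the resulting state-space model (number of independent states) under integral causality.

3  (I1, I2, I3 all integral)

b2 stroke at J1  (Se1 fixes effort; stroke away)
b5 stroke at Sf1  (source Sf1 imposes f)
b0 stroke at R1  (common-e at J1 fixed by 2)
b1 stroke at I1  (0-jn J1 has e-setter on 2)
b3 stroke at I2  (0-jn J1 has e-setter on 2)
b4 stroke at I3  (common-e at J1 fixed by 2)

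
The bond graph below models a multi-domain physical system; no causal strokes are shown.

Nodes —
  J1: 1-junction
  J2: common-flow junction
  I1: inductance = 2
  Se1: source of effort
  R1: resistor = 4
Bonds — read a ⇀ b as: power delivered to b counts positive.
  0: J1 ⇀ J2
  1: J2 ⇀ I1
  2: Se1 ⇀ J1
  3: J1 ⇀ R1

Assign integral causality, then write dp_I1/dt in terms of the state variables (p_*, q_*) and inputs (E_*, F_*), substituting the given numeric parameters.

dp_I1/dt = E_Se1 - 2*p_I1

#2 stroke→J1  (Se1: effort source, stroke at far end)
#1 stroke→I1  (I1 outputs flow p/I1)
#0 stroke→J2  (J2: bond 1 brought flow, rest push out)
#3 stroke→J1  (1-jn J1 has f-setter on 0)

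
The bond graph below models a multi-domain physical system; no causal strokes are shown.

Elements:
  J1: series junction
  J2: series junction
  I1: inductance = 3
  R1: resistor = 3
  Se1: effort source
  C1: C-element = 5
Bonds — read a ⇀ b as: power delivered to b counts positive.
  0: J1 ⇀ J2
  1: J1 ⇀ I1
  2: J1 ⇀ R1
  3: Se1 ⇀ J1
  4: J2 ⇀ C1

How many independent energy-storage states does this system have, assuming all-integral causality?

bond 3 stroke→J1  (Se1 (Se) sets effort on bond)
bond 1 stroke→I1  (I1 integral (f out))
bond 0 stroke→J1  (1-jn J1 has f-setter on 1)
bond 2 stroke→J1  (J1: bond 1 brought flow, rest push out)
bond 4 stroke→J2  (J2 flow already set via bond 0)

2  (C1, I1 all integral)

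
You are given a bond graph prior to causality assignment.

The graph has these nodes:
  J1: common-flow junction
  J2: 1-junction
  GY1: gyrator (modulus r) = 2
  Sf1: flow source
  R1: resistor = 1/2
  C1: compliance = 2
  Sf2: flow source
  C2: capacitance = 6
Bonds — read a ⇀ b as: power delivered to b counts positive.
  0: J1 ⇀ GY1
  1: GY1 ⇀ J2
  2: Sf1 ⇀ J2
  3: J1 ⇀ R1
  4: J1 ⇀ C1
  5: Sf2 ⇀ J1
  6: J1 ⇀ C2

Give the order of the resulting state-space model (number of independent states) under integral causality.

2  (C1, C2 all integral)

b2 stroke at Sf1  (Sf1 (Sf) sets flow on bond)
b5 stroke at Sf2  (Sf2 fixes flow; stroke at Sf2)
b0 stroke at J1  (common-f at J1 fixed by 5)
b3 stroke at J1  (J1: bond 5 brought flow, rest push out)
b4 stroke at J1  (1-jn J1 has f-setter on 5)
b6 stroke at J1  (J1: bond 5 brought flow, rest push out)
b1 stroke at J2  (common-f at J2 fixed by 2)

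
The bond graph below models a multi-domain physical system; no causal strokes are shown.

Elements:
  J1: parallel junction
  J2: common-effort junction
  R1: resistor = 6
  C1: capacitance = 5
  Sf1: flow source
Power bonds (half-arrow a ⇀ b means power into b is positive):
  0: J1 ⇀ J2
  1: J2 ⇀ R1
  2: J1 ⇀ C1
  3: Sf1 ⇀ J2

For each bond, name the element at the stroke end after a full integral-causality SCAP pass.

#3 stroke→Sf1  (Sf1: flow source, stroke at near end)
#2 stroke→J1  (C1 integral (e out))
#0 stroke→J2  (J1 effort already set via bond 2)
#1 stroke→R1  (J2: bond 0 brought effort, rest push out)

bond 0 →J2
bond 1 →R1
bond 2 →J1
bond 3 →Sf1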